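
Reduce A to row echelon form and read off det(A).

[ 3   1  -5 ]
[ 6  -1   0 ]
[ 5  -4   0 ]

det(A) = 95

Forward elimination:
R2 <- R2 - (2)*R1:  [  0  -3  10 ]
R3 <- R3 - (5/3)*R1:  [     0  -17/3   25/3 ]
R3 <- R3 - (17/9)*R2:  [     0      0  -95/9 ]
Upper-triangular form:
[ 3   1     -5 ]
[ 0  -3     10 ]
[ 0   0  -95/9 ]
det(A) = (-1)^0 * (3) * (-3) * (-95/9) = 95  (0 row swaps -> sign +1)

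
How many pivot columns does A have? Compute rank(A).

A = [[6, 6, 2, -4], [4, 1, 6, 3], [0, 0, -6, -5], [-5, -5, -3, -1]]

rank(A) = 4

Row reduction:
R2 <- R2 - (2/3)*R1:  [    0    -3  14/3  17/3 ]
R4 <- R4 - (-5/6)*R1:  [     0      0   -4/3  -13/3 ]
R4 <- R4 - (2/9)*R3:  [     0      0      0  -29/9 ]
Row echelon form:
[ 6   6     2     -4 ]
[ 0  -3  14/3   17/3 ]
[ 0   0    -6     -5 ]
[ 0   0     0  -29/9 ]
Nonzero rows / pivot columns: 4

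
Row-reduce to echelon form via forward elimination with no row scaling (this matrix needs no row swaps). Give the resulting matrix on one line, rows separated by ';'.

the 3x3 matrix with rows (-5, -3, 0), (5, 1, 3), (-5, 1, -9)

Forward elimination:
R2 <- R2 - (-1)*R1:  [  0  -2   3 ]
R3 <- R3 - (1)*R1:  [  0   4  -9 ]
R3 <- R3 - (-2)*R2:  [  0   0  -3 ]
Row echelon form:
[ -5  -3   0 ]
[  0  -2   3 ]
[  0   0  -3 ]

REF = [-5 -3 0; 0 -2 3; 0 0 -3]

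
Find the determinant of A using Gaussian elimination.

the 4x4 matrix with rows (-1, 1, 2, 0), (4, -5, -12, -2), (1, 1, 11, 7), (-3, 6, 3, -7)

det(A) = -20

Forward elimination:
R2 <- R2 - (-4)*R1:  [  0  -1  -4  -2 ]
R3 <- R3 - (-1)*R1:  [  0   2  13   7 ]
R4 <- R4 - (3)*R1:  [  0   3  -3  -7 ]
R3 <- R3 - (-2)*R2:  [ 0  0  5  3 ]
R4 <- R4 - (-3)*R2:  [   0    0  -15  -13 ]
R4 <- R4 - (-3)*R3:  [  0   0   0  -4 ]
Upper-triangular form:
[ -1   1   2   0 ]
[  0  -1  -4  -2 ]
[  0   0   5   3 ]
[  0   0   0  -4 ]
det(A) = (-1)^0 * (-1) * (-1) * (5) * (-4) = -20  (0 row swaps -> sign +1)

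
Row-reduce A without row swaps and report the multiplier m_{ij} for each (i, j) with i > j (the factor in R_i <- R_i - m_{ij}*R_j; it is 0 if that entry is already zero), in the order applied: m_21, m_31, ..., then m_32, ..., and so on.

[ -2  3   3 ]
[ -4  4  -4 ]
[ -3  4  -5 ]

multipliers: 2, 3/2, 1/4

Forward elimination:
R2 <- R2 - (2)*R1:  [   0   -2  -10 ]
R3 <- R3 - (3/2)*R1:  [     0   -1/2  -19/2 ]
R3 <- R3 - (1/4)*R2:  [  0   0  -7 ]
Multipliers (in order of application): m_{21} = 2, m_{31} = 3/2, m_{32} = 1/4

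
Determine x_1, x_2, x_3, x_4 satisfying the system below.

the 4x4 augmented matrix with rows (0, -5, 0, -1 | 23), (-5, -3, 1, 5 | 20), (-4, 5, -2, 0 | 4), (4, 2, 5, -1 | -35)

(-5, -4, -2, -3)

Forward elimination on [A|b]:
R1 <-> R2   (pivot in column 1 was zero)
[ -5  -3   1   5   20 ]
[  0  -5   0  -1   23 ]
[ -4   5  -2   0    4 ]
[  4   2   5  -1  -35 ]
R3 <- R3 - (4/5)*R1:  [     0   37/5  -14/5     -4    -12 ]
R4 <- R4 - (-4/5)*R1:  [    0  -2/5  29/5     3   -19 ]
R3 <- R3 - (-37/25)*R2:  [       0        0    -14/5  -137/25   551/25 ]
R4 <- R4 - (2/25)*R2:  [       0        0     29/5    77/25  -521/25 ]
R4 <- R4 - (-29/14)*R3:  [       0        0        0  -579/70  1737/70 ]
Row echelon form:
[ -5  -3      1        5  |       20 ]
[  0  -5      0       -1  |       23 ]
[  0   0  -14/5  -137/25  |   551/25 ]
[  0   0      0  -579/70  |  1737/70 ]
Back-substitution:
x_4 = (1737/70) / (-579/70) = -3
x_3 = (551/25 - (-137/25)*(-3)) / (-14/5) = -2
x_2 = (23 - (-1)*(-3)) / -5 = -4
x_1 = (20 - (-3)*(-4) - (1)*(-2) - (5)*(-3)) / -5 = -5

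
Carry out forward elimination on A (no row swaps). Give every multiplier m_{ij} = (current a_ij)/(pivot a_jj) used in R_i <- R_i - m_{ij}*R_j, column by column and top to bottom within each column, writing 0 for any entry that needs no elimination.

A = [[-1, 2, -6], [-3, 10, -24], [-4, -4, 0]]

Forward elimination:
R2 <- R2 - (3)*R1:  [  0   4  -6 ]
R3 <- R3 - (4)*R1:  [   0  -12   24 ]
R3 <- R3 - (-3)*R2:  [ 0  0  6 ]
Multipliers (in order of application): m_{21} = 3, m_{31} = 4, m_{32} = -3

multipliers: 3, 4, -3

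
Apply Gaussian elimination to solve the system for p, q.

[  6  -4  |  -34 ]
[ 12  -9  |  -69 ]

Forward elimination on [A|b]:
R2 <- R2 - (2)*R1:  [  0  -1  -1 ]
Row echelon form:
[ 6  -4  |  -34 ]
[ 0  -1  |   -1 ]
Back-substitution:
q = (-1) / -1 = 1
p = (-34 - (-4)*(1)) / 6 = -5

(-5, 1)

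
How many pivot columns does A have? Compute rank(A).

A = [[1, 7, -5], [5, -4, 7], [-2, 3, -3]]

rank(A) = 3

Row reduction:
R2 <- R2 - (5)*R1:  [   0  -39   32 ]
R3 <- R3 - (-2)*R1:  [   0   17  -13 ]
R3 <- R3 - (-17/39)*R2:  [     0      0  37/39 ]
Row echelon form:
[ 1    7     -5 ]
[ 0  -39     32 ]
[ 0    0  37/39 ]
Nonzero rows / pivot columns: 3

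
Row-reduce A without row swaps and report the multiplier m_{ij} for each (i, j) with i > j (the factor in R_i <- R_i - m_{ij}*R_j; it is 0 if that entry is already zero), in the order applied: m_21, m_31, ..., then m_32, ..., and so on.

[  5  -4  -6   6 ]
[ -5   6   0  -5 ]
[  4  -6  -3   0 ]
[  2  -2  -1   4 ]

multipliers: -1, 4/5, 2/5, -7/5, -1/5, -1/33

Forward elimination:
R2 <- R2 - (-1)*R1:  [  0   2  -6   1 ]
R3 <- R3 - (4/5)*R1:  [     0  -14/5    9/5  -24/5 ]
R4 <- R4 - (2/5)*R1:  [    0  -2/5   7/5   8/5 ]
R3 <- R3 - (-7/5)*R2:  [     0      0  -33/5  -17/5 ]
R4 <- R4 - (-1/5)*R2:  [   0    0  1/5  9/5 ]
R4 <- R4 - (-1/33)*R3:  [     0      0      0  56/33 ]
Multipliers (in order of application): m_{21} = -1, m_{31} = 4/5, m_{41} = 2/5, m_{32} = -7/5, m_{42} = -1/5, m_{43} = -1/33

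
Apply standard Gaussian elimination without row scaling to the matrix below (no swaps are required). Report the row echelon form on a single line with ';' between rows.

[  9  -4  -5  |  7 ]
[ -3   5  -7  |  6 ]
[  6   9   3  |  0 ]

REF = [9 -4 -5 7; 0 11/3 -26/3 25/3; 0 0 373/11 -343/11]

Forward elimination:
R2 <- R2 - (-1/3)*R1:  [     0   11/3  -26/3   25/3 ]
R3 <- R3 - (2/3)*R1:  [     0   35/3   19/3  -14/3 ]
R3 <- R3 - (35/11)*R2:  [       0        0   373/11  -343/11 ]
Row echelon form:
[ 9    -4      -5  |        7 ]
[ 0  11/3   -26/3  |     25/3 ]
[ 0     0  373/11  |  -343/11 ]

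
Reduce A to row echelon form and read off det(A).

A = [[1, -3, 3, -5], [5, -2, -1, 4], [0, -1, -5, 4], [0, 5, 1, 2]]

Forward elimination:
R2 <- R2 - (5)*R1:  [   0   13  -16   29 ]
R3 <- R3 - (-1/13)*R2:  [      0       0  -81/13   81/13 ]
R4 <- R4 - (5/13)*R2:  [       0        0    93/13  -119/13 ]
R4 <- R4 - (-31/27)*R3:  [  0   0   0  -2 ]
Upper-triangular form:
[ 1  -3       3     -5 ]
[ 0  13     -16     29 ]
[ 0   0  -81/13  81/13 ]
[ 0   0       0     -2 ]
det(A) = (-1)^0 * (1) * (13) * (-81/13) * (-2) = 162  (0 row swaps -> sign +1)

det(A) = 162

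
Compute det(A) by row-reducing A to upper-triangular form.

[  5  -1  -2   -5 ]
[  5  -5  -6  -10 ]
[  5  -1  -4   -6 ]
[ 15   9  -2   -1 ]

det(A) = 120

Forward elimination:
R2 <- R2 - (1)*R1:  [  0  -4  -4  -5 ]
R3 <- R3 - (1)*R1:  [  0   0  -2  -1 ]
R4 <- R4 - (3)*R1:  [  0  12   4  14 ]
R4 <- R4 - (-3)*R2:  [  0   0  -8  -1 ]
R4 <- R4 - (4)*R3:  [ 0  0  0  3 ]
Upper-triangular form:
[ 5  -1  -2  -5 ]
[ 0  -4  -4  -5 ]
[ 0   0  -2  -1 ]
[ 0   0   0   3 ]
det(A) = (-1)^0 * (5) * (-4) * (-2) * (3) = 120  (0 row swaps -> sign +1)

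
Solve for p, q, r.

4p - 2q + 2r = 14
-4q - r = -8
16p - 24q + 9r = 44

(2, 1, 4)

Forward elimination on [A|b]:
R3 <- R3 - (4)*R1:  [   0  -16    1  -12 ]
R3 <- R3 - (4)*R2:  [  0   0   5  20 ]
Row echelon form:
[ 4  -2   2  |  14 ]
[ 0  -4  -1  |  -8 ]
[ 0   0   5  |  20 ]
Back-substitution:
r = (20) / 5 = 4
q = (-8 - (-1)*(4)) / -4 = 1
p = (14 - (-2)*(1) - (2)*(4)) / 4 = 2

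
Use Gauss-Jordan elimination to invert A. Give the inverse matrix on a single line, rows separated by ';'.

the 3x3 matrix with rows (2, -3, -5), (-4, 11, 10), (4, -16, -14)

Gauss-Jordan on [A | I]:
R1 <- (1/2)*R1:  [    1  -3/2  -5/2  |   1/2     0     0 ]
R2 <- R2 - (-4)*R1:  [ 0  5  0  |  2  1  0 ]
R3 <- R3 - (4)*R1:  [   0  -10   -4  |   -2    0    1 ]
R2 <- (1/5)*R2:  [   0    1    0  |  2/5  1/5    0 ]
R1 <- R1 - (-3/2)*R2:  [     1      0   -5/2  |  11/10   3/10      0 ]
R3 <- R3 - (-10)*R2:  [  0   0  -4  |   2   2   1 ]
R3 <- (1/-4)*R3:  [    0     0     1  |  -1/2  -1/2  -1/4 ]
R1 <- R1 - (-5/2)*R3:  [      1       0       0  |   -3/20  -19/20    -5/8 ]
Right block of [I | A^{-1}] is the inverse:
[ -3/20  -19/20  -5/8 ]
[   2/5     1/5     0 ]
[  -1/2    -1/2  -1/4 ]

inverse = [-3/20 -19/20 -5/8; 2/5 1/5 0; -1/2 -1/2 -1/4]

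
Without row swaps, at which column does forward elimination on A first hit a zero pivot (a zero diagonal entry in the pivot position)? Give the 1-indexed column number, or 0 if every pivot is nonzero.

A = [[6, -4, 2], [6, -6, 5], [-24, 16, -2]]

Naive forward elimination:
R2 <- R2 - (1)*R1:  [  0  -2   3 ]
R3 <- R3 - (-4)*R1:  [ 0  0  6 ]
All pivots nonzero; naive elimination completes without hitting a zero pivot.

first zero-pivot column = 0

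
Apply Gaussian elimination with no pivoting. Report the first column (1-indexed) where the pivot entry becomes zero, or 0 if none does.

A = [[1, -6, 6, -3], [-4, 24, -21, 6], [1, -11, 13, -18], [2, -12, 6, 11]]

first zero-pivot column = 2

Naive forward elimination:
R2 <- R2 - (-4)*R1:  [  0   0   3  -6 ]
R3 <- R3 - (1)*R1:  [   0   -5    7  -15 ]
R4 <- R4 - (2)*R1:  [  0   0  -6  17 ]
Matrix at this point:
[ 1  -6   6   -3 ]
[ 0   0   3   -6 ]
[ 0  -5   7  -15 ]
[ 0   0  -6   17 ]
Pivot entry (2,2) is zero but row 3 has -5 in column 2 -> naive elimination stops; a row interchange (e.g. R2 <-> R3) would be required here.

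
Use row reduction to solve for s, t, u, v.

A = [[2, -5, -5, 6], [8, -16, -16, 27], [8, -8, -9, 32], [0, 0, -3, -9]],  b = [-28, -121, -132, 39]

Forward elimination on [A|b]:
R2 <- R2 - (4)*R1:  [  0   4   4   3  -9 ]
R3 <- R3 - (4)*R1:  [   0   12   11    8  -20 ]
R3 <- R3 - (3)*R2:  [  0   0  -1  -1   7 ]
R4 <- R4 - (3)*R3:  [  0   0   0  -6  18 ]
Row echelon form:
[ 2  -5  -5   6  |  -28 ]
[ 0   4   4   3  |   -9 ]
[ 0   0  -1  -1  |    7 ]
[ 0   0   0  -6  |   18 ]
Back-substitution:
v = (18) / -6 = -3
u = (7 - (-1)*(-3)) / -1 = -4
t = (-9 - (4)*(-4) - (3)*(-3)) / 4 = 4
s = (-28 - (-5)*(4) - (-5)*(-4) - (6)*(-3)) / 2 = -5

(-5, 4, -4, -3)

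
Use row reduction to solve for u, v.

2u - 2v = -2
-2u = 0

Forward elimination on [A|b]:
R2 <- R2 - (-1)*R1:  [  0  -2  -2 ]
Row echelon form:
[ 2  -2  |  -2 ]
[ 0  -2  |  -2 ]
Back-substitution:
v = (-2) / -2 = 1
u = (-2 - (-2)*(1)) / 2 = 0

(0, 1)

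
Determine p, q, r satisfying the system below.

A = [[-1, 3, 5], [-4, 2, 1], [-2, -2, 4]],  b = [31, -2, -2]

Forward elimination on [A|b]:
R2 <- R2 - (4)*R1:  [    0   -10   -19  -126 ]
R3 <- R3 - (2)*R1:  [   0   -8   -6  -64 ]
R3 <- R3 - (4/5)*R2:  [     0      0   46/5  184/5 ]
Row echelon form:
[ -1    3     5  |     31 ]
[  0  -10   -19  |   -126 ]
[  0    0  46/5  |  184/5 ]
Back-substitution:
r = (184/5) / (46/5) = 4
q = (-126 - (-19)*(4)) / -10 = 5
p = (31 - (3)*(5) - (5)*(4)) / -1 = 4

(4, 5, 4)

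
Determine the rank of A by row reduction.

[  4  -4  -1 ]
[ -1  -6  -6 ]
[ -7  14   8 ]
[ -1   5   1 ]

Row reduction:
R2 <- R2 - (-1/4)*R1:  [     0     -7  -25/4 ]
R3 <- R3 - (-7/4)*R1:  [    0     7  25/4 ]
R4 <- R4 - (-1/4)*R1:  [   0    4  3/4 ]
R3 <- R3 - (-1)*R2:  [ 0  0  0 ]
R4 <- R4 - (-4/7)*R2:  [      0       0  -79/28 ]
R3 <-> R4   (pivot in column 3 was zero)
[ 4  -4      -1 ]
[ 0  -7   -25/4 ]
[ 0   0  -79/28 ]
[ 0   0       0 ]
Row echelon form:
[ 4  -4      -1 ]
[ 0  -7   -25/4 ]
[ 0   0  -79/28 ]
[ 0   0       0 ]
Nonzero rows / pivot columns: 3

rank(A) = 3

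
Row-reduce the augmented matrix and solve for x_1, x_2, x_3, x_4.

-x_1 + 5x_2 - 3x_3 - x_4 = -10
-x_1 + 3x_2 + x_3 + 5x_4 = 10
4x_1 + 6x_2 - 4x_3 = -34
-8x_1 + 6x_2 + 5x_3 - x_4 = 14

(-5, -3, -1, 3)

Forward elimination on [A|b]:
R2 <- R2 - (1)*R1:  [  0  -2   4   6  20 ]
R3 <- R3 - (-4)*R1:  [   0   26  -16   -4  -74 ]
R4 <- R4 - (8)*R1:  [   0  -34   29    7   94 ]
R3 <- R3 - (-13)*R2:  [   0    0   36   74  186 ]
R4 <- R4 - (17)*R2:  [    0     0   -39   -95  -246 ]
R4 <- R4 - (-13/12)*R3:  [     0      0      0  -89/6  -89/2 ]
Row echelon form:
[ -1   5  -3     -1  |    -10 ]
[  0  -2   4      6  |     20 ]
[  0   0  36     74  |    186 ]
[  0   0   0  -89/6  |  -89/2 ]
Back-substitution:
x_4 = (-89/2) / (-89/6) = 3
x_3 = (186 - (74)*(3)) / 36 = -1
x_2 = (20 - (4)*(-1) - (6)*(3)) / -2 = -3
x_1 = (-10 - (5)*(-3) - (-3)*(-1) - (-1)*(3)) / -1 = -5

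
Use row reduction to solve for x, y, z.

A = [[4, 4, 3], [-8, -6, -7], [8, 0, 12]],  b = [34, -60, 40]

(2, 5, 2)

Forward elimination on [A|b]:
R2 <- R2 - (-2)*R1:  [  0   2  -1   8 ]
R3 <- R3 - (2)*R1:  [   0   -8    6  -28 ]
R3 <- R3 - (-4)*R2:  [ 0  0  2  4 ]
Row echelon form:
[ 4  4   3  |  34 ]
[ 0  2  -1  |   8 ]
[ 0  0   2  |   4 ]
Back-substitution:
z = (4) / 2 = 2
y = (8 - (-1)*(2)) / 2 = 5
x = (34 - (4)*(5) - (3)*(2)) / 4 = 2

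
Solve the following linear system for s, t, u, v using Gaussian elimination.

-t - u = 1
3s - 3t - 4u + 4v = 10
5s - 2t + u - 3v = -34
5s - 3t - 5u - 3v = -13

Forward elimination on [A|b]:
R1 <-> R2   (pivot in column 1 was zero)
[ 3  -3  -4   4   10 ]
[ 0  -1  -1   0    1 ]
[ 5  -2   1  -3  -34 ]
[ 5  -3  -5  -3  -13 ]
R3 <- R3 - (5/3)*R1:  [      0       3    23/3   -29/3  -152/3 ]
R4 <- R4 - (5/3)*R1:  [     0      2    5/3  -29/3  -89/3 ]
R3 <- R3 - (-3)*R2:  [      0       0    14/3   -29/3  -143/3 ]
R4 <- R4 - (-2)*R2:  [     0      0   -1/3  -29/3  -83/3 ]
R4 <- R4 - (-1/14)*R3:  [       0        0        0  -145/14  -435/14 ]
Row echelon form:
[ 3  -3    -4        4  |       10 ]
[ 0  -1    -1        0  |        1 ]
[ 0   0  14/3    -29/3  |   -143/3 ]
[ 0   0     0  -145/14  |  -435/14 ]
Back-substitution:
v = (-435/14) / (-145/14) = 3
u = (-143/3 - (-29/3)*(3)) / (14/3) = -4
t = (1 - (-1)*(-4)) / -1 = 3
s = (10 - (-3)*(3) - (-4)*(-4) - (4)*(3)) / 3 = -3

(-3, 3, -4, 3)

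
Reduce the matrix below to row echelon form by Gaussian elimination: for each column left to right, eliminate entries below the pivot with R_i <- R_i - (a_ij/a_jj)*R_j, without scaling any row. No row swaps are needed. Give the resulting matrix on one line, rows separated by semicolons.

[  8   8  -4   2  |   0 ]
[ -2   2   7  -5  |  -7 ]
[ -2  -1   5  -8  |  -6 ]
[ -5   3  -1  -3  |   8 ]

REF = [8 8 -4 2 0; 0 4 6 -9/2 -7; 0 0 5/2 -51/8 -17/4; 0 0 0 -1291/40 -87/20]

Forward elimination:
R2 <- R2 - (-1/4)*R1:  [    0     4     6  -9/2    -7 ]
R3 <- R3 - (-1/4)*R1:  [     0      1      4  -15/2     -6 ]
R4 <- R4 - (-5/8)*R1:  [    0     8  -7/2  -7/4     8 ]
R3 <- R3 - (1/4)*R2:  [     0      0    5/2  -51/8  -17/4 ]
R4 <- R4 - (2)*R2:  [     0      0  -31/2   29/4     22 ]
R4 <- R4 - (-31/5)*R3:  [        0         0         0  -1291/40    -87/20 ]
Row echelon form:
[ 8  8   -4         2  |       0 ]
[ 0  4    6      -9/2  |      -7 ]
[ 0  0  5/2     -51/8  |   -17/4 ]
[ 0  0    0  -1291/40  |  -87/20 ]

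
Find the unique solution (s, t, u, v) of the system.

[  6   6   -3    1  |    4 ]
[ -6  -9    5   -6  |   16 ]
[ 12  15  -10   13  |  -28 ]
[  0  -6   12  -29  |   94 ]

(4, -2, 2, -2)

Forward elimination on [A|b]:
R2 <- R2 - (-1)*R1:  [  0  -3   2  -5  20 ]
R3 <- R3 - (2)*R1:  [   0    3   -4   11  -36 ]
R3 <- R3 - (-1)*R2:  [   0    0   -2    6  -16 ]
R4 <- R4 - (2)*R2:  [   0    0    8  -19   54 ]
R4 <- R4 - (-4)*R3:  [   0    0    0    5  -10 ]
Row echelon form:
[ 6   6  -3   1  |    4 ]
[ 0  -3   2  -5  |   20 ]
[ 0   0  -2   6  |  -16 ]
[ 0   0   0   5  |  -10 ]
Back-substitution:
v = (-10) / 5 = -2
u = (-16 - (6)*(-2)) / -2 = 2
t = (20 - (2)*(2) - (-5)*(-2)) / -3 = -2
s = (4 - (6)*(-2) - (-3)*(2) - (1)*(-2)) / 6 = 4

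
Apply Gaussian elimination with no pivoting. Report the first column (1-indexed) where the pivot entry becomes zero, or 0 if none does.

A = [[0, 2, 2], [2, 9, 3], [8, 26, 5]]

first zero-pivot column = 1

Naive forward elimination:
Pivot entry (1,1) is zero but row 2 has 2 in column 1 -> naive elimination stops; a row interchange (e.g. R1 <-> R2) would be required here.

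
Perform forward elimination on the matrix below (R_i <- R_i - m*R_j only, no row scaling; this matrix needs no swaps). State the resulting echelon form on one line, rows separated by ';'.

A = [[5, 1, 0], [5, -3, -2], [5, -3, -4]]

Forward elimination:
R2 <- R2 - (1)*R1:  [  0  -4  -2 ]
R3 <- R3 - (1)*R1:  [  0  -4  -4 ]
R3 <- R3 - (1)*R2:  [  0   0  -2 ]
Row echelon form:
[ 5   1   0 ]
[ 0  -4  -2 ]
[ 0   0  -2 ]

REF = [5 1 0; 0 -4 -2; 0 0 -2]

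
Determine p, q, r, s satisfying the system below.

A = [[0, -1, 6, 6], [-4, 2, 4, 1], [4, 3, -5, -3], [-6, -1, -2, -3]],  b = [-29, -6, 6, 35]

(-4, -1, -5, 0)

Forward elimination on [A|b]:
R1 <-> R2   (pivot in column 1 was zero)
[ -4   2   4   1   -6 ]
[  0  -1   6   6  -29 ]
[  4   3  -5  -3    6 ]
[ -6  -1  -2  -3   35 ]
R3 <- R3 - (-1)*R1:  [  0   5  -1  -2   0 ]
R4 <- R4 - (3/2)*R1:  [    0    -4    -8  -9/2    44 ]
R3 <- R3 - (-5)*R2:  [    0     0    29    28  -145 ]
R4 <- R4 - (4)*R2:  [     0      0    -32  -57/2    160 ]
R4 <- R4 - (-32/29)*R3:  [      0       0       0  139/58       0 ]
Row echelon form:
[ -4   2   4       1  |    -6 ]
[  0  -1   6       6  |   -29 ]
[  0   0  29      28  |  -145 ]
[  0   0   0  139/58  |     0 ]
Back-substitution:
s = (0) / (139/58) = 0
r = (-145 - (28)*(0)) / 29 = -5
q = (-29 - (6)*(-5) - (6)*(0)) / -1 = -1
p = (-6 - (2)*(-1) - (4)*(-5) - (1)*(0)) / -4 = -4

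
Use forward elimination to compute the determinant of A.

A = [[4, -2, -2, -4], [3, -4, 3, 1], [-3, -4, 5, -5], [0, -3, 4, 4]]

Forward elimination:
R2 <- R2 - (3/4)*R1:  [    0  -5/2   9/2     4 ]
R3 <- R3 - (-3/4)*R1:  [     0  -11/2    7/2     -8 ]
R3 <- R3 - (11/5)*R2:  [     0      0  -32/5  -84/5 ]
R4 <- R4 - (6/5)*R2:  [    0     0  -7/5  -4/5 ]
R4 <- R4 - (7/32)*R3:  [    0     0     0  23/8 ]
Upper-triangular form:
[ 4    -2     -2     -4 ]
[ 0  -5/2    9/2      4 ]
[ 0     0  -32/5  -84/5 ]
[ 0     0      0   23/8 ]
det(A) = (-1)^0 * (4) * (-5/2) * (-32/5) * (23/8) = 184  (0 row swaps -> sign +1)

det(A) = 184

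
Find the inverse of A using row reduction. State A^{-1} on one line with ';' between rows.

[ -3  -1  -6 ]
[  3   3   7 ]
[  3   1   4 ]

Gauss-Jordan on [A | I]:
R1 <- (1/-3)*R1:  [    1   1/3     2  |  -1/3     0     0 ]
R2 <- R2 - (3)*R1:  [ 0  2  1  |  1  1  0 ]
R3 <- R3 - (3)*R1:  [  0   0  -2  |   1   0   1 ]
R2 <- (1/2)*R2:  [   0    1  1/2  |  1/2  1/2    0 ]
R1 <- R1 - (1/3)*R2:  [    1     0  11/6  |  -1/2  -1/6     0 ]
R3 <- (1/-2)*R3:  [    0     0     1  |  -1/2     0  -1/2 ]
R1 <- R1 - (11/6)*R3:  [     1      0      0  |   5/12   -1/6  11/12 ]
R2 <- R2 - (1/2)*R3:  [   0    1    0  |  3/4  1/2  1/4 ]
Right block of [I | A^{-1}] is the inverse:
[ 5/12  -1/6  11/12 ]
[  3/4   1/2    1/4 ]
[ -1/2     0   -1/2 ]

inverse = [5/12 -1/6 11/12; 3/4 1/2 1/4; -1/2 0 -1/2]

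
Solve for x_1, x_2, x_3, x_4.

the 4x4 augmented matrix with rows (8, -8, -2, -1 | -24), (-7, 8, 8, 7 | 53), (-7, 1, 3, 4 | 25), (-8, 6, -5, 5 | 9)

Forward elimination on [A|b]:
R2 <- R2 - (-7/8)*R1:  [    0     1  25/4  49/8    32 ]
R3 <- R3 - (-7/8)*R1:  [    0    -6   5/4  25/8     4 ]
R4 <- R4 - (-1)*R1:  [   0   -2   -7    4  -15 ]
R3 <- R3 - (-6)*R2:  [     0      0  155/4  319/8    196 ]
R4 <- R4 - (-2)*R2:  [    0     0  11/2  65/4    49 ]
R4 <- R4 - (22/155)*R3:  [        0         0         0  3283/310  3283/155 ]
Row echelon form:
[ 8  -8     -2        -1  |       -24 ]
[ 0   1   25/4      49/8  |        32 ]
[ 0   0  155/4     319/8  |       196 ]
[ 0   0      0  3283/310  |  3283/155 ]
Back-substitution:
x_4 = (3283/155) / (3283/310) = 2
x_3 = (196 - (319/8)*(2)) / (155/4) = 3
x_2 = (32 - (25/4)*(3) - (49/8)*(2)) / 1 = 1
x_1 = (-24 - (-8)*(1) - (-2)*(3) - (-1)*(2)) / 8 = -1

(-1, 1, 3, 2)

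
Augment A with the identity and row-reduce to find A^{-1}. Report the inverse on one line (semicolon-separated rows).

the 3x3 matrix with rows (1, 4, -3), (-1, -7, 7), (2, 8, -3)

inverse = [35/9 4/3 -7/9; -11/9 -1/3 4/9; -2/3 0 1/3]

Gauss-Jordan on [A | I]:
R2 <- R2 - (-1)*R1:  [  0  -3   4  |   1   1   0 ]
R3 <- R3 - (2)*R1:  [  0   0   3  |  -2   0   1 ]
R2 <- (1/-3)*R2:  [    0     1  -4/3  |  -1/3  -1/3     0 ]
R1 <- R1 - (4)*R2:  [   1    0  7/3  |  7/3  4/3    0 ]
R3 <- (1/3)*R3:  [    0     0     1  |  -2/3     0   1/3 ]
R1 <- R1 - (7/3)*R3:  [    1     0     0  |  35/9   4/3  -7/9 ]
R2 <- R2 - (-4/3)*R3:  [     0      1      0  |  -11/9   -1/3    4/9 ]
Right block of [I | A^{-1}] is the inverse:
[  35/9   4/3  -7/9 ]
[ -11/9  -1/3   4/9 ]
[  -2/3     0   1/3 ]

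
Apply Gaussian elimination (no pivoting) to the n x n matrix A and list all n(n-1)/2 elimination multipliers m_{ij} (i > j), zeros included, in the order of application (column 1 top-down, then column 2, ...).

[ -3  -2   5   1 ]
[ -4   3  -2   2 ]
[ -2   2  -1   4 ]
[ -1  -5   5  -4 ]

Forward elimination:
R2 <- R2 - (4/3)*R1:  [     0   17/3  -26/3    2/3 ]
R3 <- R3 - (2/3)*R1:  [     0   10/3  -13/3   10/3 ]
R4 <- R4 - (1/3)*R1:  [     0  -13/3   10/3  -13/3 ]
R3 <- R3 - (10/17)*R2:  [     0      0  13/17  50/17 ]
R4 <- R4 - (-13/17)*R2:  [      0       0  -56/17  -65/17 ]
R4 <- R4 - (-56/13)*R3:  [      0       0       0  115/13 ]
Multipliers (in order of application): m_{21} = 4/3, m_{31} = 2/3, m_{41} = 1/3, m_{32} = 10/17, m_{42} = -13/17, m_{43} = -56/13

multipliers: 4/3, 2/3, 1/3, 10/17, -13/17, -56/13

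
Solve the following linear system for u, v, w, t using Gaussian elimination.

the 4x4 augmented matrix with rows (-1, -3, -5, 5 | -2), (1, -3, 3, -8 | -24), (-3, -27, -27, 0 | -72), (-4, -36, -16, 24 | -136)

(-3, 5, -2, 0)

Forward elimination on [A|b]:
R2 <- R2 - (-1)*R1:  [   0   -6   -2   -3  -26 ]
R3 <- R3 - (3)*R1:  [   0  -18  -12  -15  -66 ]
R4 <- R4 - (4)*R1:  [    0   -24     4     4  -128 ]
R3 <- R3 - (3)*R2:  [  0   0  -6  -6  12 ]
R4 <- R4 - (4)*R2:  [   0    0   12   16  -24 ]
R4 <- R4 - (-2)*R3:  [ 0  0  0  4  0 ]
Row echelon form:
[ -1  -3  -5   5  |   -2 ]
[  0  -6  -2  -3  |  -26 ]
[  0   0  -6  -6  |   12 ]
[  0   0   0   4  |    0 ]
Back-substitution:
t = (0) / 4 = 0
w = (12 - (-6)*(0)) / -6 = -2
v = (-26 - (-2)*(-2) - (-3)*(0)) / -6 = 5
u = (-2 - (-3)*(5) - (-5)*(-2) - (5)*(0)) / -1 = -3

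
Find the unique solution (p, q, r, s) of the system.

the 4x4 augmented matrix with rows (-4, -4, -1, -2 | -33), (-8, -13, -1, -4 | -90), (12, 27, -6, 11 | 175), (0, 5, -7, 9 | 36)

(2, 5, 1, 2)

Forward elimination on [A|b]:
R2 <- R2 - (2)*R1:  [   0   -5    1    0  -24 ]
R3 <- R3 - (-3)*R1:  [  0  15  -9   5  76 ]
R3 <- R3 - (-3)*R2:  [  0   0  -6   5   4 ]
R4 <- R4 - (-1)*R2:  [  0   0  -6   9  12 ]
R4 <- R4 - (1)*R3:  [ 0  0  0  4  8 ]
Row echelon form:
[ -4  -4  -1  -2  |  -33 ]
[  0  -5   1   0  |  -24 ]
[  0   0  -6   5  |    4 ]
[  0   0   0   4  |    8 ]
Back-substitution:
s = (8) / 4 = 2
r = (4 - (5)*(2)) / -6 = 1
q = (-24 - (1)*(1)) / -5 = 5
p = (-33 - (-4)*(5) - (-1)*(1) - (-2)*(2)) / -4 = 2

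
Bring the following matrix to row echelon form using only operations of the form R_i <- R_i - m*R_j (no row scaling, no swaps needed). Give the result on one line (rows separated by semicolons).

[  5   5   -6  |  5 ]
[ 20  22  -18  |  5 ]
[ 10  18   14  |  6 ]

REF = [5 5 -6 5; 0 2 6 -15; 0 0 2 56]

Forward elimination:
R2 <- R2 - (4)*R1:  [   0    2    6  -15 ]
R3 <- R3 - (2)*R1:  [  0   8  26  -4 ]
R3 <- R3 - (4)*R2:  [  0   0   2  56 ]
Row echelon form:
[ 5  5  -6  |    5 ]
[ 0  2   6  |  -15 ]
[ 0  0   2  |   56 ]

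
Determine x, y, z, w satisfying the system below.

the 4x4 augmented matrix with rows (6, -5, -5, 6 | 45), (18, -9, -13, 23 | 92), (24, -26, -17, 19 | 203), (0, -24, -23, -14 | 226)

(1, -5, -4, -1)

Forward elimination on [A|b]:
R2 <- R2 - (3)*R1:  [   0    6    2    5  -43 ]
R3 <- R3 - (4)*R1:  [  0  -6   3  -5  23 ]
R3 <- R3 - (-1)*R2:  [   0    0    5    0  -20 ]
R4 <- R4 - (-4)*R2:  [   0    0  -15    6   54 ]
R4 <- R4 - (-3)*R3:  [  0   0   0   6  -6 ]
Row echelon form:
[ 6  -5  -5  6  |   45 ]
[ 0   6   2  5  |  -43 ]
[ 0   0   5  0  |  -20 ]
[ 0   0   0  6  |   -6 ]
Back-substitution:
w = (-6) / 6 = -1
z = (-20) / 5 = -4
y = (-43 - (2)*(-4) - (5)*(-1)) / 6 = -5
x = (45 - (-5)*(-5) - (-5)*(-4) - (6)*(-1)) / 6 = 1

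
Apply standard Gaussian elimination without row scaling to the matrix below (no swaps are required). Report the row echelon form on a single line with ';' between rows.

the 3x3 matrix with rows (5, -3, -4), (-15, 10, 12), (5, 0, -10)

REF = [5 -3 -4; 0 1 0; 0 0 -6]

Forward elimination:
R2 <- R2 - (-3)*R1:  [ 0  1  0 ]
R3 <- R3 - (1)*R1:  [  0   3  -6 ]
R3 <- R3 - (3)*R2:  [  0   0  -6 ]
Row echelon form:
[ 5  -3  -4 ]
[ 0   1   0 ]
[ 0   0  -6 ]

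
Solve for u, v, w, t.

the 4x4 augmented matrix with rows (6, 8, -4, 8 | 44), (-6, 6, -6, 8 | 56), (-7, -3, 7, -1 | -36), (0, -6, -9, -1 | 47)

Forward elimination on [A|b]:
R2 <- R2 - (-1)*R1:  [   0   14  -10   16  100 ]
R3 <- R3 - (-7/6)*R1:  [    0  19/3   7/3  25/3  46/3 ]
R3 <- R3 - (19/42)*R2:  [       0        0     48/7    23/21  -628/21 ]
R4 <- R4 - (-3/7)*R2:  [     0      0  -93/7   41/7  629/7 ]
R4 <- R4 - (-31/16)*R3:  [      0       0       0  383/48  383/12 ]
Row echelon form:
[ 6   8    -4       8  |       44 ]
[ 0  14   -10      16  |      100 ]
[ 0   0  48/7   23/21  |  -628/21 ]
[ 0   0     0  383/48  |   383/12 ]
Back-substitution:
t = (383/12) / (383/48) = 4
w = (-628/21 - (23/21)*(4)) / (48/7) = -5
v = (100 - (-10)*(-5) - (16)*(4)) / 14 = -1
u = (44 - (8)*(-1) - (-4)*(-5) - (8)*(4)) / 6 = 0

(0, -1, -5, 4)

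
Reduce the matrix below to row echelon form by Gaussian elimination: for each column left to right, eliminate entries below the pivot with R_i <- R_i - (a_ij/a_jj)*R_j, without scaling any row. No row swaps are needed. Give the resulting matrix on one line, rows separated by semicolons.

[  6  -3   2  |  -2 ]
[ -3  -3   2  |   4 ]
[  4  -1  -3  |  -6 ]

REF = [6 -3 2 -2; 0 -9/2 3 3; 0 0 -11/3 -4]

Forward elimination:
R2 <- R2 - (-1/2)*R1:  [    0  -9/2     3     3 ]
R3 <- R3 - (2/3)*R1:  [     0      1  -13/3  -14/3 ]
R3 <- R3 - (-2/9)*R2:  [     0      0  -11/3     -4 ]
Row echelon form:
[ 6    -3      2  |  -2 ]
[ 0  -9/2      3  |   3 ]
[ 0     0  -11/3  |  -4 ]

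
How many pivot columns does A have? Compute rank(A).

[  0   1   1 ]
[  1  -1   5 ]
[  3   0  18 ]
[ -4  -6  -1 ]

Row reduction:
R1 <-> R2   (pivot in column 1 was zero)
[  1  -1   5 ]
[  0   1   1 ]
[  3   0  18 ]
[ -4  -6  -1 ]
R3 <- R3 - (3)*R1:  [ 0  3  3 ]
R4 <- R4 - (-4)*R1:  [   0  -10   19 ]
R3 <- R3 - (3)*R2:  [ 0  0  0 ]
R4 <- R4 - (-10)*R2:  [  0   0  29 ]
R3 <-> R4   (pivot in column 3 was zero)
[ 1  -1   5 ]
[ 0   1   1 ]
[ 0   0  29 ]
[ 0   0   0 ]
Row echelon form:
[ 1  -1   5 ]
[ 0   1   1 ]
[ 0   0  29 ]
[ 0   0   0 ]
Nonzero rows / pivot columns: 3

rank(A) = 3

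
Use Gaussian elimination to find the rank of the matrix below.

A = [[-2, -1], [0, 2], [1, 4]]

rank(A) = 2

Row reduction:
R3 <- R3 - (-1/2)*R1:  [   0  7/2 ]
R3 <- R3 - (7/4)*R2:  [ 0  0 ]
Row echelon form:
[ -2  -1 ]
[  0   2 ]
[  0   0 ]
Nonzero rows / pivot columns: 2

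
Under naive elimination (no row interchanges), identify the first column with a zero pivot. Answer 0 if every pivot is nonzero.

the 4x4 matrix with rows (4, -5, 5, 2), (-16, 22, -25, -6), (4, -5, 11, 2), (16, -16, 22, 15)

Naive forward elimination:
R2 <- R2 - (-4)*R1:  [  0   2  -5   2 ]
R3 <- R3 - (1)*R1:  [ 0  0  6  0 ]
R4 <- R4 - (4)*R1:  [ 0  4  2  7 ]
R4 <- R4 - (2)*R2:  [  0   0  12   3 ]
R4 <- R4 - (2)*R3:  [ 0  0  0  3 ]
All pivots nonzero; naive elimination completes without hitting a zero pivot.

first zero-pivot column = 0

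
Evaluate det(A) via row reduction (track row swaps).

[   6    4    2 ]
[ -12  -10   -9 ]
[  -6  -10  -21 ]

Forward elimination:
R2 <- R2 - (-2)*R1:  [  0  -2  -5 ]
R3 <- R3 - (-1)*R1:  [   0   -6  -19 ]
R3 <- R3 - (3)*R2:  [  0   0  -4 ]
Upper-triangular form:
[ 6   4   2 ]
[ 0  -2  -5 ]
[ 0   0  -4 ]
det(A) = (-1)^0 * (6) * (-2) * (-4) = 48  (0 row swaps -> sign +1)

det(A) = 48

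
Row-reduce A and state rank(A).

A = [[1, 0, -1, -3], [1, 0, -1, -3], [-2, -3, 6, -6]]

rank(A) = 2

Row reduction:
R2 <- R2 - (1)*R1:  [ 0  0  0  0 ]
R3 <- R3 - (-2)*R1:  [   0   -3    4  -12 ]
R2 <-> R3   (pivot in column 2 was zero)
[ 1   0  -1   -3 ]
[ 0  -3   4  -12 ]
[ 0   0   0    0 ]
Row echelon form:
[ 1   0  -1   -3 ]
[ 0  -3   4  -12 ]
[ 0   0   0    0 ]
Nonzero rows / pivot columns: 2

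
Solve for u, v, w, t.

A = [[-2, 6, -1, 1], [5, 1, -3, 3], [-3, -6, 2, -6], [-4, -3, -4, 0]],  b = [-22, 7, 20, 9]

(2, -3, -2, -2)

Forward elimination on [A|b]:
R2 <- R2 - (-5/2)*R1:  [     0     16  -11/2   11/2    -48 ]
R3 <- R3 - (3/2)*R1:  [     0    -15    7/2  -15/2     53 ]
R4 <- R4 - (2)*R1:  [   0  -15   -2   -2   53 ]
R3 <- R3 - (-15/16)*R2:  [      0       0  -53/32  -75/32       8 ]
R4 <- R4 - (-15/16)*R2:  [       0        0  -229/32   101/32        8 ]
R4 <- R4 - (229/53)*R3:  [        0         0         0    704/53  -1408/53 ]
Row echelon form:
[ -2   6      -1       1  |       -22 ]
[  0  16   -11/2    11/2  |       -48 ]
[  0   0  -53/32  -75/32  |         8 ]
[  0   0       0  704/53  |  -1408/53 ]
Back-substitution:
t = (-1408/53) / (704/53) = -2
w = (8 - (-75/32)*(-2)) / (-53/32) = -2
v = (-48 - (-11/2)*(-2) - (11/2)*(-2)) / 16 = -3
u = (-22 - (6)*(-3) - (-1)*(-2) - (1)*(-2)) / -2 = 2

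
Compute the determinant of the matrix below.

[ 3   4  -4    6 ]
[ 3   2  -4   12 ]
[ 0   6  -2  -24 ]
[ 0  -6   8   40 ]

Forward elimination:
R2 <- R2 - (1)*R1:  [  0  -2   0   6 ]
R3 <- R3 - (-3)*R2:  [  0   0  -2  -6 ]
R4 <- R4 - (3)*R2:  [  0   0   8  22 ]
R4 <- R4 - (-4)*R3:  [  0   0   0  -2 ]
Upper-triangular form:
[ 3   4  -4   6 ]
[ 0  -2   0   6 ]
[ 0   0  -2  -6 ]
[ 0   0   0  -2 ]
det(A) = (-1)^0 * (3) * (-2) * (-2) * (-2) = -24  (0 row swaps -> sign +1)

det(A) = -24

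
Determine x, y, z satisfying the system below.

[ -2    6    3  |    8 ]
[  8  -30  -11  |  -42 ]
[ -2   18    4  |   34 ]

Forward elimination on [A|b]:
R2 <- R2 - (-4)*R1:  [   0   -6    1  -10 ]
R3 <- R3 - (1)*R1:  [  0  12   1  26 ]
R3 <- R3 - (-2)*R2:  [ 0  0  3  6 ]
Row echelon form:
[ -2   6  3  |    8 ]
[  0  -6  1  |  -10 ]
[  0   0  3  |    6 ]
Back-substitution:
z = (6) / 3 = 2
y = (-10 - (1)*(2)) / -6 = 2
x = (8 - (6)*(2) - (3)*(2)) / -2 = 5

(5, 2, 2)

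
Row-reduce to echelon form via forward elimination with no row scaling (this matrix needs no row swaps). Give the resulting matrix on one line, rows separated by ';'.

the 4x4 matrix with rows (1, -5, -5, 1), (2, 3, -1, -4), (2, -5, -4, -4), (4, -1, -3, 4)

Forward elimination:
R2 <- R2 - (2)*R1:  [  0  13   9  -6 ]
R3 <- R3 - (2)*R1:  [  0   5   6  -6 ]
R4 <- R4 - (4)*R1:  [  0  19  17   0 ]
R3 <- R3 - (5/13)*R2:  [      0       0   33/13  -48/13 ]
R4 <- R4 - (19/13)*R2:  [      0       0   50/13  114/13 ]
R4 <- R4 - (50/33)*R3:  [      0       0       0  158/11 ]
Row echelon form:
[ 1  -5     -5       1 ]
[ 0  13      9      -6 ]
[ 0   0  33/13  -48/13 ]
[ 0   0      0  158/11 ]

REF = [1 -5 -5 1; 0 13 9 -6; 0 0 33/13 -48/13; 0 0 0 158/11]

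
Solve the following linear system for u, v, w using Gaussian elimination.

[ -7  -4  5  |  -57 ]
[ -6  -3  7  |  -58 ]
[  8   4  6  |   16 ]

(3, 4, -4)

Forward elimination on [A|b]:
R2 <- R2 - (6/7)*R1:  [     0    3/7   19/7  -64/7 ]
R3 <- R3 - (-8/7)*R1:  [      0    -4/7    82/7  -344/7 ]
R3 <- R3 - (-4/3)*R2:  [      0       0    46/3  -184/3 ]
Row echelon form:
[ -7   -4     5  |     -57 ]
[  0  3/7  19/7  |   -64/7 ]
[  0    0  46/3  |  -184/3 ]
Back-substitution:
w = (-184/3) / (46/3) = -4
v = (-64/7 - (19/7)*(-4)) / (3/7) = 4
u = (-57 - (-4)*(4) - (5)*(-4)) / -7 = 3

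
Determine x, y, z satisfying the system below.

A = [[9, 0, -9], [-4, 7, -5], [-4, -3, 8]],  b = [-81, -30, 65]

Forward elimination on [A|b]:
R2 <- R2 - (-4/9)*R1:  [   0    7   -9  -66 ]
R3 <- R3 - (-4/9)*R1:  [  0  -3   4  29 ]
R3 <- R3 - (-3/7)*R2:  [   0    0  1/7  5/7 ]
Row echelon form:
[ 9  0   -9  |  -81 ]
[ 0  7   -9  |  -66 ]
[ 0  0  1/7  |  5/7 ]
Back-substitution:
z = (5/7) / (1/7) = 5
y = (-66 - (-9)*(5)) / 7 = -3
x = (-81 - (-9)*(5)) / 9 = -4

(-4, -3, 5)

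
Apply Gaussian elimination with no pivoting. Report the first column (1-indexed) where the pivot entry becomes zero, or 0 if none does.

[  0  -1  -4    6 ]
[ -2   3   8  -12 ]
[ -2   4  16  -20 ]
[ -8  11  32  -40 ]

Naive forward elimination:
Pivot entry (1,1) is zero but row 2 has -2 in column 1 -> naive elimination stops; a row interchange (e.g. R1 <-> R2) would be required here.

first zero-pivot column = 1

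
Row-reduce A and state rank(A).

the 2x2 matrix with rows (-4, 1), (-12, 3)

Row reduction:
R2 <- R2 - (3)*R1:  [ 0  0 ]
Row echelon form:
[ -4  1 ]
[  0  0 ]
Nonzero rows / pivot columns: 1

rank(A) = 1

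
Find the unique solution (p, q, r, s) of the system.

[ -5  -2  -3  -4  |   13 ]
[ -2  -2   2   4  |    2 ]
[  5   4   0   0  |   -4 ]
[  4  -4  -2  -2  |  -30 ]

(-4, 4, -3, 2)

Forward elimination on [A|b]:
R2 <- R2 - (2/5)*R1:  [     0   -6/5   16/5   28/5  -16/5 ]
R3 <- R3 - (-1)*R1:  [  0   2  -3  -4   9 ]
R4 <- R4 - (-4/5)*R1:  [     0  -28/5  -22/5  -26/5  -98/5 ]
R3 <- R3 - (-5/3)*R2:  [    0     0   7/3  16/3  11/3 ]
R4 <- R4 - (14/3)*R2:  [     0      0  -58/3  -94/3  -14/3 ]
R4 <- R4 - (-58/7)*R3:  [     0      0      0   90/7  180/7 ]
Row echelon form:
[ -5    -2    -3    -4  |     13 ]
[  0  -6/5  16/5  28/5  |  -16/5 ]
[  0     0   7/3  16/3  |   11/3 ]
[  0     0     0  90/7  |  180/7 ]
Back-substitution:
s = (180/7) / (90/7) = 2
r = (11/3 - (16/3)*(2)) / (7/3) = -3
q = (-16/5 - (16/5)*(-3) - (28/5)*(2)) / (-6/5) = 4
p = (13 - (-2)*(4) - (-3)*(-3) - (-4)*(2)) / -5 = -4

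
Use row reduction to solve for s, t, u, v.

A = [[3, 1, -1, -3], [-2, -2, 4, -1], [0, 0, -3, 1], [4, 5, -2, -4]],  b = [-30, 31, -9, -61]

(-4, -5, 4, 3)

Forward elimination on [A|b]:
R2 <- R2 - (-2/3)*R1:  [    0  -4/3  10/3    -3    11 ]
R4 <- R4 - (4/3)*R1:  [    0  11/3  -2/3     0   -21 ]
R4 <- R4 - (-11/4)*R2:  [     0      0   17/2  -33/4   37/4 ]
R4 <- R4 - (-17/6)*R3:  [      0       0       0  -65/12   -65/4 ]
Row echelon form:
[ 3     1    -1      -3  |    -30 ]
[ 0  -4/3  10/3      -3  |     11 ]
[ 0     0    -3       1  |     -9 ]
[ 0     0     0  -65/12  |  -65/4 ]
Back-substitution:
v = (-65/4) / (-65/12) = 3
u = (-9 - (1)*(3)) / -3 = 4
t = (11 - (10/3)*(4) - (-3)*(3)) / (-4/3) = -5
s = (-30 - (1)*(-5) - (-1)*(4) - (-3)*(3)) / 3 = -4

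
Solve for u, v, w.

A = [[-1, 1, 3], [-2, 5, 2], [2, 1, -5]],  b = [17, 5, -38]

Forward elimination on [A|b]:
R2 <- R2 - (2)*R1:  [   0    3   -4  -29 ]
R3 <- R3 - (-2)*R1:  [  0   3   1  -4 ]
R3 <- R3 - (1)*R2:  [  0   0   5  25 ]
Row echelon form:
[ -1  1   3  |   17 ]
[  0  3  -4  |  -29 ]
[  0  0   5  |   25 ]
Back-substitution:
w = (25) / 5 = 5
v = (-29 - (-4)*(5)) / 3 = -3
u = (17 - (1)*(-3) - (3)*(5)) / -1 = -5

(-5, -3, 5)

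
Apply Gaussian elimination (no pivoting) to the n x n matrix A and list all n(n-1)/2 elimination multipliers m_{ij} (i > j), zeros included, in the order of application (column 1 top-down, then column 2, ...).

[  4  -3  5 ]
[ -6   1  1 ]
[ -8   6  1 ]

Forward elimination:
R2 <- R2 - (-3/2)*R1:  [    0  -7/2  17/2 ]
R3 <- R3 - (-2)*R1:  [  0   0  11 ]
R3: entry in column 2 is already 0 -> m_{32} = 0 (no row operation needed)
Multipliers (in order of application): m_{21} = -3/2, m_{31} = -2, m_{32} = 0

multipliers: -3/2, -2, 0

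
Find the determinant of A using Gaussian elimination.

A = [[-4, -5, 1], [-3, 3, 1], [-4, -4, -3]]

det(A) = 109

Forward elimination:
R2 <- R2 - (3/4)*R1:  [    0  27/4   1/4 ]
R3 <- R3 - (1)*R1:  [  0   1  -4 ]
R3 <- R3 - (4/27)*R2:  [       0        0  -109/27 ]
Upper-triangular form:
[ -4    -5        1 ]
[  0  27/4      1/4 ]
[  0     0  -109/27 ]
det(A) = (-1)^0 * (-4) * (27/4) * (-109/27) = 109  (0 row swaps -> sign +1)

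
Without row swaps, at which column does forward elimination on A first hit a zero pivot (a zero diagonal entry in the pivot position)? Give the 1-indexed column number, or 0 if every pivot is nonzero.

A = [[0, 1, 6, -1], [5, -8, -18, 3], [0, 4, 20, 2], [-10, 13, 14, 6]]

Naive forward elimination:
Pivot entry (1,1) is zero but row 2 has 5 in column 1 -> naive elimination stops; a row interchange (e.g. R1 <-> R2) would be required here.

first zero-pivot column = 1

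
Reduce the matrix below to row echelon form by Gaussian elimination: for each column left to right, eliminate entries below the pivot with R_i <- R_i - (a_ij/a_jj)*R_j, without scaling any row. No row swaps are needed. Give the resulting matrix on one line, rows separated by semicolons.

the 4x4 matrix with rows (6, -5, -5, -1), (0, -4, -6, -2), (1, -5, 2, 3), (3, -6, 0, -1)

Forward elimination:
R3 <- R3 - (1/6)*R1:  [     0  -25/6   17/6   19/6 ]
R4 <- R4 - (1/2)*R1:  [    0  -7/2   5/2  -1/2 ]
R3 <- R3 - (25/24)*R2:  [      0       0  109/12    21/4 ]
R4 <- R4 - (7/8)*R2:  [    0     0  31/4   5/4 ]
R4 <- R4 - (93/109)*R3:  [        0         0         0  -352/109 ]
Row echelon form:
[ 6  -5      -5        -1 ]
[ 0  -4      -6        -2 ]
[ 0   0  109/12      21/4 ]
[ 0   0       0  -352/109 ]

REF = [6 -5 -5 -1; 0 -4 -6 -2; 0 0 109/12 21/4; 0 0 0 -352/109]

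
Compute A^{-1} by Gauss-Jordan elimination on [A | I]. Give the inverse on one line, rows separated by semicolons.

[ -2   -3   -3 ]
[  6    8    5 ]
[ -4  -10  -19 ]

Gauss-Jordan on [A | I]:
R1 <- (1/-2)*R1:  [    1   3/2   3/2  |  -1/2     0     0 ]
R2 <- R2 - (6)*R1:  [  0  -1  -4  |   3   1   0 ]
R3 <- R3 - (-4)*R1:  [   0   -4  -13  |   -2    0    1 ]
R2 <- (1/-1)*R2:  [  0   1   4  |  -3  -1   0 ]
R1 <- R1 - (3/2)*R2:  [    1     0  -9/2  |     4   3/2     0 ]
R3 <- R3 - (-4)*R2:  [   0    0    3  |  -14   -4    1 ]
R3 <- (1/3)*R3:  [     0      0      1  |  -14/3   -4/3    1/3 ]
R1 <- R1 - (-9/2)*R3:  [    1     0     0  |   -17  -9/2   3/2 ]
R2 <- R2 - (4)*R3:  [    0     1     0  |  47/3  13/3  -4/3 ]
Right block of [I | A^{-1}] is the inverse:
[   -17  -9/2   3/2 ]
[  47/3  13/3  -4/3 ]
[ -14/3  -4/3   1/3 ]

inverse = [-17 -9/2 3/2; 47/3 13/3 -4/3; -14/3 -4/3 1/3]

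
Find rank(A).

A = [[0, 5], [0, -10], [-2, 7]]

Row reduction:
R1 <-> R3   (pivot in column 1 was zero)
[ -2    7 ]
[  0  -10 ]
[  0    5 ]
R3 <- R3 - (-1/2)*R2:  [ 0  0 ]
Row echelon form:
[ -2    7 ]
[  0  -10 ]
[  0    0 ]
Nonzero rows / pivot columns: 2

rank(A) = 2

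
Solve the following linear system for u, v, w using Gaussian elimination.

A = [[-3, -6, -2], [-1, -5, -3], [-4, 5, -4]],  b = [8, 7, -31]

Forward elimination on [A|b]:
R2 <- R2 - (1/3)*R1:  [    0    -3  -7/3  13/3 ]
R3 <- R3 - (4/3)*R1:  [      0      13    -4/3  -125/3 ]
R3 <- R3 - (-13/3)*R2:  [      0       0  -103/9  -206/9 ]
Row echelon form:
[ -3  -6      -2  |       8 ]
[  0  -3    -7/3  |    13/3 ]
[  0   0  -103/9  |  -206/9 ]
Back-substitution:
w = (-206/9) / (-103/9) = 2
v = (13/3 - (-7/3)*(2)) / -3 = -3
u = (8 - (-6)*(-3) - (-2)*(2)) / -3 = 2

(2, -3, 2)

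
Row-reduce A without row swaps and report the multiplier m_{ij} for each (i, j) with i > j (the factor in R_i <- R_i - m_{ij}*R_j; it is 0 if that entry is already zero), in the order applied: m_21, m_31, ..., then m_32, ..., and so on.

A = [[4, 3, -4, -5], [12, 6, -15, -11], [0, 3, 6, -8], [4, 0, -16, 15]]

Forward elimination:
R2 <- R2 - (3)*R1:  [  0  -3  -3   4 ]
R3: entry in column 1 is already 0 -> m_{31} = 0 (no row operation needed)
R4 <- R4 - (1)*R1:  [   0   -3  -12   20 ]
R3 <- R3 - (-1)*R2:  [  0   0   3  -4 ]
R4 <- R4 - (1)*R2:  [  0   0  -9  16 ]
R4 <- R4 - (-3)*R3:  [ 0  0  0  4 ]
Multipliers (in order of application): m_{21} = 3, m_{31} = 0, m_{41} = 1, m_{32} = -1, m_{42} = 1, m_{43} = -3

multipliers: 3, 0, 1, -1, 1, -3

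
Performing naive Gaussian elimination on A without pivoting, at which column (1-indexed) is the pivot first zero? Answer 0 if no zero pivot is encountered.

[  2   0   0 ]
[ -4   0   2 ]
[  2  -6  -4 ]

first zero-pivot column = 2

Naive forward elimination:
R2 <- R2 - (-2)*R1:  [ 0  0  2 ]
R3 <- R3 - (1)*R1:  [  0  -6  -4 ]
Matrix at this point:
[ 2   0   0 ]
[ 0   0   2 ]
[ 0  -6  -4 ]
Pivot entry (2,2) is zero but row 3 has -6 in column 2 -> naive elimination stops; a row interchange (e.g. R2 <-> R3) would be required here.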